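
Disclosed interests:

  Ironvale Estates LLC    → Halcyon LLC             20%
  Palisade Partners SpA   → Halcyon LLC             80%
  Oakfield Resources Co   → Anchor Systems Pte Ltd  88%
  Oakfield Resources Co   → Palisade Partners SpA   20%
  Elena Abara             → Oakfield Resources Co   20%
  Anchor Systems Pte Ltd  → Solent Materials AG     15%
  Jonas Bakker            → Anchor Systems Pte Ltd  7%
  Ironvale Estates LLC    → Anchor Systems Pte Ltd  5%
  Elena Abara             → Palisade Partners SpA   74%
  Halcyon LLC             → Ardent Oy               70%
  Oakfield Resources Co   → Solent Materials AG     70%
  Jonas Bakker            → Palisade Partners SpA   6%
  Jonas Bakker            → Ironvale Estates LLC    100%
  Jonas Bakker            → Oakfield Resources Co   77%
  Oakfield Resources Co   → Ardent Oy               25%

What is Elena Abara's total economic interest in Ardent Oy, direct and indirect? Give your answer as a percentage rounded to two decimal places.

Elena reaches Ardent along 3 paths.
Via Oakfield: 20% × 25% = 5%.
Via Palisade → Halcyon: 74% × 80% × 70% = 41.44%.
Via Oakfield → Palisade → Halcyon: 20% × 20% × 80% × 70% = 2.24%.
Total: 5% + 41.44% + 2.24% = 48.68%.

48.68%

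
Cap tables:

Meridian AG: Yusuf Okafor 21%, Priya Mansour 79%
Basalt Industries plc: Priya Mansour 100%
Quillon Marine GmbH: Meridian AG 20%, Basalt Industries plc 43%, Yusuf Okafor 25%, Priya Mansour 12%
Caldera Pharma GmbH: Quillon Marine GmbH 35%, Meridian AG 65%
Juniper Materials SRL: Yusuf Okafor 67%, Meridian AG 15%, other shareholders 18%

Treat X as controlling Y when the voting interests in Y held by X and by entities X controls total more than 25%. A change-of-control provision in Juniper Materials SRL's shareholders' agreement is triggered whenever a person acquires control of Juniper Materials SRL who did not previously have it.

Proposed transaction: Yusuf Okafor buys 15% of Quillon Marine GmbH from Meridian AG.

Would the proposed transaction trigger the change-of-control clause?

No

The purchase adds only to Yusuf's holdings (Meridian's stake shrinks), so Yusuf is the only person who could newly come to control Juniper.
Yusuf holds 67% of Juniper, so Yusuf controls Juniper.
So Yusuf already controls Juniper before the transaction.
After the purchase, Yusuf's direct stake in Quillon rises to 25% + 15% = 40%, and Meridian's stake falls to 5%.
Yusuf controlled Juniper already, so this is not a new person acquiring control; every other person's position is unchanged or reduced.
No new person acquires control, so the clause is not triggered.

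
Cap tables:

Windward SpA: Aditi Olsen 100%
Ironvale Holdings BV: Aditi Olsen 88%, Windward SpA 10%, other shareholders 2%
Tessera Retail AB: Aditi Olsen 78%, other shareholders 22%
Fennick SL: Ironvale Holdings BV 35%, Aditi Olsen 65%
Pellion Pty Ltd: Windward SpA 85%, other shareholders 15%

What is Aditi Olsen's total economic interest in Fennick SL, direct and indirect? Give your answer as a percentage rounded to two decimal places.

Aditi reaches Fennick along 3 paths.
Via Ironvale: 88% × 35% = 30.8%.
Via Windward → Ironvale: 100% × 10% × 35% = 3.5%.
Direct stake: 65% = 65%.
Total: 30.8% + 3.5% + 65% = 99.3%.
Rounded: 99.30%.

99.30%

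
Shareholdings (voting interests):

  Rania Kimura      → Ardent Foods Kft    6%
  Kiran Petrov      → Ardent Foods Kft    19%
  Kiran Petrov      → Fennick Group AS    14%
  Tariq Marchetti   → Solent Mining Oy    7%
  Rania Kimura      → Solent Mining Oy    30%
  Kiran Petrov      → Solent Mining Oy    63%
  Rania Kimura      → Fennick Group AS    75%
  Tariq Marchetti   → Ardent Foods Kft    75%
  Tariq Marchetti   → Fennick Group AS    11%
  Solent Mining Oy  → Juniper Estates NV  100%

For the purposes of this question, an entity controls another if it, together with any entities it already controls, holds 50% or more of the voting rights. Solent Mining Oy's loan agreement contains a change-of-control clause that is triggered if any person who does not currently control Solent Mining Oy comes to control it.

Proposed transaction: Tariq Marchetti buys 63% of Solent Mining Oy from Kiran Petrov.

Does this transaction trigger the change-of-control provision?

Yes

The purchase adds only to Tariq's holdings (Kiran's stake shrinks), so Tariq is the only person who could newly come to control Solent.
Tariq holds 75% of Ardent, so Tariq controls Ardent.
In Solent, Tariq's side holds only 7%, not ≥ 50%.
So before the transaction, Tariq does not control Solent.
After the purchase, Tariq's direct stake in Solent rises to 7% + 63% = 70%, and Kiran's stake falls to 0%.
Tariq holds 70% of Solent, so Tariq controls Solent.
Tariq did not control Solent before and does after, so the clause is triggered.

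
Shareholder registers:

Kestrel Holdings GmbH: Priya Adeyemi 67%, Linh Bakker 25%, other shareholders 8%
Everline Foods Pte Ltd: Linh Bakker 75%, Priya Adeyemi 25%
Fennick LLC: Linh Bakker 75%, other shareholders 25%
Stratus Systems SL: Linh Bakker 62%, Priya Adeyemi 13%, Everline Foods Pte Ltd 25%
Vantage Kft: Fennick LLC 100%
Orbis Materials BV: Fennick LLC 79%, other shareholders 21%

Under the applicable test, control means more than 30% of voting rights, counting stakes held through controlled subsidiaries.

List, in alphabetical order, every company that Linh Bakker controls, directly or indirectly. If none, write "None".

Everline Foods Pte Ltd, Fennick LLC, Orbis Materials BV, Stratus Systems SL, Vantage Kft

Linh holds 75% of Everline, so Linh controls Everline.
Linh holds 75% of Fennick, so Linh controls Fennick.
Linh and Everline together hold 62% + 25% = 87% of Stratus, so Linh controls Stratus.
Fennick holds 100% of Vantage, so Linh controls Vantage.
Fennick holds 79% of Orbis, so Linh controls Orbis.
No other company's threshold is met.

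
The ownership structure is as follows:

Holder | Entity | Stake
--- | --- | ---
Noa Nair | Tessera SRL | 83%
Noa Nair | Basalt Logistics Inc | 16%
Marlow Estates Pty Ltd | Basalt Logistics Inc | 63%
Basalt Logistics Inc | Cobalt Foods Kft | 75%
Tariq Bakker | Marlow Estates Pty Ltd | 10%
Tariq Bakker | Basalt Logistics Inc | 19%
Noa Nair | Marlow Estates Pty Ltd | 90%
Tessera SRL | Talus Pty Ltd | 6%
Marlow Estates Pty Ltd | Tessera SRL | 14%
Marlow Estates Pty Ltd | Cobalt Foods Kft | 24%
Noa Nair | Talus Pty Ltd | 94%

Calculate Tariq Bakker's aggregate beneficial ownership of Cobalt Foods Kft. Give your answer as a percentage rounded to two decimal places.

Tariq reaches Cobalt along 3 paths.
Via Marlow → Basalt: 10% × 63% × 75% = 4.725%.
Via Basalt: 19% × 75% = 14.25%.
Via Marlow: 10% × 24% = 2.4%.
Total: 4.725% + 14.25% + 2.4% = 21.375%.
Rounded: 21.38%.

21.38%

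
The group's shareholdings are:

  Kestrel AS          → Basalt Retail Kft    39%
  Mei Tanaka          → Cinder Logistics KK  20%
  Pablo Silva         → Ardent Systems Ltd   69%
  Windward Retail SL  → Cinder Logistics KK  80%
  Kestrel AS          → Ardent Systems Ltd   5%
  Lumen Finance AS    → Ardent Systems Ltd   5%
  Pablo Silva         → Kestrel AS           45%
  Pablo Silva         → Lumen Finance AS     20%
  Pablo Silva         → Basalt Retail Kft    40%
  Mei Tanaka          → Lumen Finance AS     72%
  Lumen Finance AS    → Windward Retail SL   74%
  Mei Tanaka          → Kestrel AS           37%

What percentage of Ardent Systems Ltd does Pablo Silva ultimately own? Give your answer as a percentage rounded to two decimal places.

Pablo reaches Ardent along 3 paths.
Via Lumen: 20% × 5% = 1%.
Via Kestrel: 45% × 5% = 2.25%.
Direct stake: 69% = 69%.
Total: 1% + 2.25% + 69% = 72.25%.

72.25%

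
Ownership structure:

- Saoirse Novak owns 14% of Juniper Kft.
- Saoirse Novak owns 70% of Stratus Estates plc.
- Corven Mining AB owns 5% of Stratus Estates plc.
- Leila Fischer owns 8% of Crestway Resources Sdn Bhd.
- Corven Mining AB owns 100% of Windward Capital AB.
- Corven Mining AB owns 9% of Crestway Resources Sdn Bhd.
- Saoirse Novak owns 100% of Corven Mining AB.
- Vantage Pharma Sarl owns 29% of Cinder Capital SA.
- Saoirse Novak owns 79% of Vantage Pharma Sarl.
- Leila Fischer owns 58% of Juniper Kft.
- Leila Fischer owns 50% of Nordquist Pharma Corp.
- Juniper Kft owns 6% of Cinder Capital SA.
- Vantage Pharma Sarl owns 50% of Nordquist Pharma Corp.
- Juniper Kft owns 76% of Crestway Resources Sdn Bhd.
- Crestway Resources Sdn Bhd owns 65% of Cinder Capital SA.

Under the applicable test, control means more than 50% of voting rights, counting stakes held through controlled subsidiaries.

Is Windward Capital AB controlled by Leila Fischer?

Leila holds 58% of Juniper, so Leila controls Juniper.
Leila and Juniper together hold 8% + 76% = 84% of Crestway, so Leila controls Crestway.
Crestway and Juniper together hold 65% + 6% = 71% of Cinder, so Leila controls Cinder.
Neither Leila nor any entity Leila controls holds any voting interest in Windward.
So Leila does not control Windward.

No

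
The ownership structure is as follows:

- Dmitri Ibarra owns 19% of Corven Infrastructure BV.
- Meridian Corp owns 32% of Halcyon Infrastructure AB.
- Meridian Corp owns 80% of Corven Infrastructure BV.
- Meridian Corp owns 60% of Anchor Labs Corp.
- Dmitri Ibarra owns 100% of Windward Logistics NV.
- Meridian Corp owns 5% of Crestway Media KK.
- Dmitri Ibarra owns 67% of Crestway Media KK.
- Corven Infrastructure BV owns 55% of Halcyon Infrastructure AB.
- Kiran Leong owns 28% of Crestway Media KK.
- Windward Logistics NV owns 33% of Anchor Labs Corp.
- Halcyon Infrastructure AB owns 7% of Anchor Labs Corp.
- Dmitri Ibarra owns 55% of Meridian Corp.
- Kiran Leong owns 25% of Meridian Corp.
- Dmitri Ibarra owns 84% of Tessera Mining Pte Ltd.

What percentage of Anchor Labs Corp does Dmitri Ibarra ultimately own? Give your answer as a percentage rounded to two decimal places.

69.66%

Dmitri reaches Anchor along 5 paths.
Via Meridian → Corven → Halcyon: 55% × 80% × 55% × 7% = 1.694%.
Via Corven → Halcyon: 19% × 55% × 7% = 0.7315%.
Via Meridian → Halcyon: 55% × 32% × 7% = 1.232%.
Via Windward: 100% × 33% = 33%.
Via Meridian: 55% × 60% = 33%.
Total: 1.694% + 0.7315% + 1.232% + 33% + 33% = 69.6575%.
Rounded: 69.66%.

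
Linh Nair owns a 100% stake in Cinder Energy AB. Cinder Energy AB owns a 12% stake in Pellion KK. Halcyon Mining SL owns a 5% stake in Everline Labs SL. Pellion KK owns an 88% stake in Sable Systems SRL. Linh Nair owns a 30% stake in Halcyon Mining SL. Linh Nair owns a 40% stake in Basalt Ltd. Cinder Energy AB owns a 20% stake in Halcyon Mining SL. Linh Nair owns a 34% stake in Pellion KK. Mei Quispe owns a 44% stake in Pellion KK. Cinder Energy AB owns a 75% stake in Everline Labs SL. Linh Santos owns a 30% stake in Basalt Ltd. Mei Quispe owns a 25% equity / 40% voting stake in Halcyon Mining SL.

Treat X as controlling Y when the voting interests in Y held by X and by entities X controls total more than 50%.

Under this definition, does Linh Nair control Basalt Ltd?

No

Linh Nair holds 100% of Cinder, so Linh Nair controls Cinder.
Cinder holds 75% of Everline, so Linh Nair controls Everline.
In Basalt, Linh Nair's side holds only 40%, not > 50%.
So Linh Nair does not control Basalt.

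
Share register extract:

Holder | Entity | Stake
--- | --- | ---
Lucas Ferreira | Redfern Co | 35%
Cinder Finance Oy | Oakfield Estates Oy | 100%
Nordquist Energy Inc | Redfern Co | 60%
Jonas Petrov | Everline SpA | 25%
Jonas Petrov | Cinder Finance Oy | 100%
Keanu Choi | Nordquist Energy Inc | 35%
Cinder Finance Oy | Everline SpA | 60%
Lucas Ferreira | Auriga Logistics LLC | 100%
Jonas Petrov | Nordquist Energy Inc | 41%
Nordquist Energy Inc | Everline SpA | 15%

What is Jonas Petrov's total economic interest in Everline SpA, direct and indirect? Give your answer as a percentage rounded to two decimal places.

Jonas reaches Everline along 3 paths.
Direct stake: 25% = 25%.
Via Nordquist: 41% × 15% = 6.15%.
Via Cinder: 100% × 60% = 60%.
Total: 25% + 6.15% + 60% = 91.15%.

91.15%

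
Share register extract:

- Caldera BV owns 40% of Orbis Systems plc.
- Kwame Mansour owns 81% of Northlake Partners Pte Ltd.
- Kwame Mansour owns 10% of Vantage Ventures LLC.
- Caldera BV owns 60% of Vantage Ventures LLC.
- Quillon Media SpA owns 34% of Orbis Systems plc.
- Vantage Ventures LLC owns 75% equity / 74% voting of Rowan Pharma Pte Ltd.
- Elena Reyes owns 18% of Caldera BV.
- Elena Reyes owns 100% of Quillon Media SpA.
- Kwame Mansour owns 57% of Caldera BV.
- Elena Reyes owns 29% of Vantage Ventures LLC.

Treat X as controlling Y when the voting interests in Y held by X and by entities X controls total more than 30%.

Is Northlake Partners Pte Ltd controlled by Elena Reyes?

Elena holds 100% of Quillon, so Elena controls Quillon.
Quillon holds 34% of Orbis, so Elena controls Orbis.
Neither Elena nor any entity Elena controls holds any voting interest in Northlake.
So Elena does not control Northlake.

No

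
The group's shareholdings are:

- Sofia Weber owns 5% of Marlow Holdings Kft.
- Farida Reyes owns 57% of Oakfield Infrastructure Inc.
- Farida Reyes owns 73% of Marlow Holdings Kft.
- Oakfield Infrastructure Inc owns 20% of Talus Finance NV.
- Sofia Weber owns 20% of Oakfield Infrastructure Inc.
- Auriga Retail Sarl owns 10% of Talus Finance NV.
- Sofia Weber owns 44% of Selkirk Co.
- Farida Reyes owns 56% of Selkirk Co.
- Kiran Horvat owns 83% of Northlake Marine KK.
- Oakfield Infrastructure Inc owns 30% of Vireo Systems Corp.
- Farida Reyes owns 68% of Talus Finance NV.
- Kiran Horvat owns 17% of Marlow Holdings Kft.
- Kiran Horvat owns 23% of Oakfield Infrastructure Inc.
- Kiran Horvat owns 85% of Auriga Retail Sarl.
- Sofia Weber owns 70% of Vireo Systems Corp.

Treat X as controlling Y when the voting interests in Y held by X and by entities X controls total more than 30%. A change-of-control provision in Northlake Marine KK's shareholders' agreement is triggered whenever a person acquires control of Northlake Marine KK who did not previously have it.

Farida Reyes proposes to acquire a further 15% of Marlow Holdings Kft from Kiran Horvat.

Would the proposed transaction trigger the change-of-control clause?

No

The purchase adds only to Farida's holdings (Kiran's stake shrinks), so Farida is the only person who could newly come to control Northlake.
Farida holds 57% of Oakfield, so Farida controls Oakfield.
Farida holds 73% of Marlow, so Farida controls Marlow.
Farida holds 56% of Selkirk, so Farida controls Selkirk.
Farida and Oakfield together hold 68% + 20% = 88% of Talus, so Farida controls Talus.
Neither Farida nor any entity Farida controls holds any voting interest in Northlake.
So before the transaction, Farida does not control Northlake.
After the purchase, Farida's direct stake in Marlow rises to 73% + 15% = 88%, and Kiran's stake falls to 2%.
Farida holds 88% of Marlow, so Farida controls Marlow.
After the transaction, neither Farida nor any entity Farida controls holds a voting interest in Northlake, so Farida still does not control it.
No new person acquires control, so the clause is not triggered.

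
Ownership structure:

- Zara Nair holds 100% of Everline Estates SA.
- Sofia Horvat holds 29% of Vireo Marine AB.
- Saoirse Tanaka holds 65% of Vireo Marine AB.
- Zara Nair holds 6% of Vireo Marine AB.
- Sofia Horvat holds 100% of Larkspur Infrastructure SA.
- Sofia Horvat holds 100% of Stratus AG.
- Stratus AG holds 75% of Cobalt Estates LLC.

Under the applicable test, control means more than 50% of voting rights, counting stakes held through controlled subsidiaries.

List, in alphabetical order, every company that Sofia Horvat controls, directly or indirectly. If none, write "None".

Cobalt Estates LLC, Larkspur Infrastructure SA, Stratus AG

Sofia holds 100% of Stratus, so Sofia controls Stratus.
Stratus holds 75% of Cobalt, so Sofia controls Cobalt.
Sofia holds 100% of Larkspur, so Sofia controls Larkspur.
No other company's threshold is met.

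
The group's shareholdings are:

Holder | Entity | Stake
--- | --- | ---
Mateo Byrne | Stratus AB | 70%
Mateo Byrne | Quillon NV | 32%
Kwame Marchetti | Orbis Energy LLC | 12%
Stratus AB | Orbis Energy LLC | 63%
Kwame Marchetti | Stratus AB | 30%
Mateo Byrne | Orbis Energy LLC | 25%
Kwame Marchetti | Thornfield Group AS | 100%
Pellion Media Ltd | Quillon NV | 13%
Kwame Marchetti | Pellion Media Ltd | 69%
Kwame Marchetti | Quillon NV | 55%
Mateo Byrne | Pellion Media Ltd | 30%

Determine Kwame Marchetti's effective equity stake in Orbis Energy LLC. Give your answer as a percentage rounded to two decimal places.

30.90%

Kwame reaches Orbis along 2 paths.
Direct stake: 12% = 12%.
Via Stratus: 30% × 63% = 18.9%.
Total: 12% + 18.9% = 30.9%.
Rounded: 30.90%.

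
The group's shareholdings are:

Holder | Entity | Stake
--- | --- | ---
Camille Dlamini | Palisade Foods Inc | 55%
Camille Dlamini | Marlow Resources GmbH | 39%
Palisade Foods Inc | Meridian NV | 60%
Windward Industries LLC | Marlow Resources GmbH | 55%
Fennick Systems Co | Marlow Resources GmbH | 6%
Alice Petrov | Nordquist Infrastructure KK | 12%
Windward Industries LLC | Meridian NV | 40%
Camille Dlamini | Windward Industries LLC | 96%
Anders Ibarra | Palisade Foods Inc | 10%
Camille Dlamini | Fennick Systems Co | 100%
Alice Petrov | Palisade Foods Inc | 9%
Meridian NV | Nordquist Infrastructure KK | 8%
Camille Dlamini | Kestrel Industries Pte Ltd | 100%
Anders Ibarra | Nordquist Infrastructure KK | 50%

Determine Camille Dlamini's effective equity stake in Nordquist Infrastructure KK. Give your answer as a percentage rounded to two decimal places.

Camille reaches Nordquist along 2 paths.
Via Palisade → Meridian: 55% × 60% × 8% = 2.64%.
Via Windward → Meridian: 96% × 40% × 8% = 3.072%.
Total: 2.64% + 3.072% = 5.712%.
Rounded: 5.71%.

5.71%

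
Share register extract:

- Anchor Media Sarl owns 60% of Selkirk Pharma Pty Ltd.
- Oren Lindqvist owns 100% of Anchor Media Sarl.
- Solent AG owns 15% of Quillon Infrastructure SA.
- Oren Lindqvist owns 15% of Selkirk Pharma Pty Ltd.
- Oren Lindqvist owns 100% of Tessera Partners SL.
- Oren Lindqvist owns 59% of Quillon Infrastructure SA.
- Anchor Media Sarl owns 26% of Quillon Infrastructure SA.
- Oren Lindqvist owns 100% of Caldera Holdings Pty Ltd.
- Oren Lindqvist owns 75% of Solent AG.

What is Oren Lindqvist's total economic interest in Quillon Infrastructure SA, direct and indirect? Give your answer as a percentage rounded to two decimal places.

96.25%

Oren reaches Quillon along 3 paths.
Via Anchor: 100% × 26% = 26%.
Via Solent: 75% × 15% = 11.25%.
Direct stake: 59% = 59%.
Total: 26% + 11.25% + 59% = 96.25%.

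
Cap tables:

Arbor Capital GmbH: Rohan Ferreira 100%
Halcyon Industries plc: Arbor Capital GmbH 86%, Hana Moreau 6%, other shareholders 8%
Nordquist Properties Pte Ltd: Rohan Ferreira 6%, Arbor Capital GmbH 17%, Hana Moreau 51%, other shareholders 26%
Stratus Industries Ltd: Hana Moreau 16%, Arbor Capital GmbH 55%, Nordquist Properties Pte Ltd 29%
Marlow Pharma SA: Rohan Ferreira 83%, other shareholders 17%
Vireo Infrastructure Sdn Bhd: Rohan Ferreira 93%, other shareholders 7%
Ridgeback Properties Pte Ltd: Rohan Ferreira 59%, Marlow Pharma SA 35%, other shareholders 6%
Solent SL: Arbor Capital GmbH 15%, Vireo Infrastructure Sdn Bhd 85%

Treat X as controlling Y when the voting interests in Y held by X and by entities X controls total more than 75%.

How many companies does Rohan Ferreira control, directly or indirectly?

6

Rohan holds 100% of Arbor, so Rohan controls Arbor.
Arbor holds 86% of Halcyon, so Rohan controls Halcyon.
Rohan holds 83% of Marlow, so Rohan controls Marlow.
Rohan holds 93% of Vireo, so Rohan controls Vireo.
Rohan and Marlow together hold 59% + 35% = 94% of Ridgeback, so Rohan controls Ridgeback.
Arbor and Vireo together hold 15% + 85% = 100% of Solent, so Rohan controls Solent.
No other company's threshold is met.
Rohan controls 6 companies.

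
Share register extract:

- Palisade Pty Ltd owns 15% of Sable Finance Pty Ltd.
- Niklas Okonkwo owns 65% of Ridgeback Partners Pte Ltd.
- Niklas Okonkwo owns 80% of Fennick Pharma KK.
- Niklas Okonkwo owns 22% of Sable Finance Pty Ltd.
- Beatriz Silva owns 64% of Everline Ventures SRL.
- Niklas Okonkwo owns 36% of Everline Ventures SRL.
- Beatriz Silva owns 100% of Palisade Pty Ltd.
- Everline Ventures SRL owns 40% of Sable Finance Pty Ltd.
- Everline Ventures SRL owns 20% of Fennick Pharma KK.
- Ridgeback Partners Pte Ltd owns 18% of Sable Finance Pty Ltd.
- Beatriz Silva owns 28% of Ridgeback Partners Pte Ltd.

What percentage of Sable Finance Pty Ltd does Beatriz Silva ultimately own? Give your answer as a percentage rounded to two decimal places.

Beatriz reaches Sable along 3 paths.
Via Palisade: 100% × 15% = 15%.
Via Everline: 64% × 40% = 25.6%.
Via Ridgeback: 28% × 18% = 5.04%.
Total: 15% + 25.6% + 5.04% = 45.64%.

45.64%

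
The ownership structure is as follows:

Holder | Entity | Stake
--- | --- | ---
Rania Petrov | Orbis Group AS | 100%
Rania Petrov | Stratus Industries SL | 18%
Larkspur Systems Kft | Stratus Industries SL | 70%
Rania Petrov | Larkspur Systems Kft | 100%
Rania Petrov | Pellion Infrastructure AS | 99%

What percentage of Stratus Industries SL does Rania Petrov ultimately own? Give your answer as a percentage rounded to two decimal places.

88.00%

Rania reaches Stratus along 2 paths.
Via Larkspur: 100% × 70% = 70%.
Direct stake: 18% = 18%.
Total: 70% + 18% = 88%.
Rounded: 88.00%.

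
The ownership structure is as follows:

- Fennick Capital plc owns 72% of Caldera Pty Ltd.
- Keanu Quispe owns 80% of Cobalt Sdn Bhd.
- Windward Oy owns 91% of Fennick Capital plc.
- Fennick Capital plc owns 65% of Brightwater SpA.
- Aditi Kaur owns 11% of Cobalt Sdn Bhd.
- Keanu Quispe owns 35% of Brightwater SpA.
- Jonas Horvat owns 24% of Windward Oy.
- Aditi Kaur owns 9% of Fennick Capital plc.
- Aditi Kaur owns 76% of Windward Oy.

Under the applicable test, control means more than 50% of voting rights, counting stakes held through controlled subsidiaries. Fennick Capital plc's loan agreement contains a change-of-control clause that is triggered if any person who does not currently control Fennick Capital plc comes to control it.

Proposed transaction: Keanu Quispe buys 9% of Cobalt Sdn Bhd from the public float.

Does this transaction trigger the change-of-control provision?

The purchase changes only Keanu's holdings, so Keanu is the only person who could newly come to control Fennick.
Keanu holds 80% of Cobalt, so Keanu controls Cobalt.
Neither Keanu nor any entity Keanu controls holds any voting interest in Fennick.
So before the transaction, Keanu does not control Fennick.
After the purchase, Keanu's direct stake in Cobalt rises to 80% + 9% = 89%.
Keanu holds 89% of Cobalt, so Keanu controls Cobalt.
After the transaction, neither Keanu nor any entity Keanu controls holds a voting interest in Fennick, so Keanu still does not control it.
No new person acquires control, so the clause is not triggered.

No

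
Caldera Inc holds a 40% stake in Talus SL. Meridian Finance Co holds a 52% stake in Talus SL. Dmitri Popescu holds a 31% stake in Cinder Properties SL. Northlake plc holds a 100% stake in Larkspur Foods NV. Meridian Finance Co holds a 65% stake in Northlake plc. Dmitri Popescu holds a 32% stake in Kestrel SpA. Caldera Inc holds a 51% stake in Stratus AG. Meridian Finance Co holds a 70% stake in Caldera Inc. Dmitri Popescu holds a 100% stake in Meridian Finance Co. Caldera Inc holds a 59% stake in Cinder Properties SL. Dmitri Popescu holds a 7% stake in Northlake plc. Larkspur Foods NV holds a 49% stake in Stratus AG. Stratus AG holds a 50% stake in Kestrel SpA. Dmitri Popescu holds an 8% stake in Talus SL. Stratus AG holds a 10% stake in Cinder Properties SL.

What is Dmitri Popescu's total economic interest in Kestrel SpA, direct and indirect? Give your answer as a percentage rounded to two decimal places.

Dmitri reaches Kestrel along 4 paths.
Via Meridian → Caldera → Stratus: 100% × 70% × 51% × 50% = 17.85%.
Via Meridian → Northlake → Larkspur → Stratus: 100% × 65% × 100% × 49% × 50% = 15.925%.
Via Northlake → Larkspur → Stratus: 7% × 100% × 49% × 50% = 1.715%.
Direct stake: 32% = 32%.
Total: 17.85% + 15.925% + 1.715% + 32% = 67.49%.

67.49%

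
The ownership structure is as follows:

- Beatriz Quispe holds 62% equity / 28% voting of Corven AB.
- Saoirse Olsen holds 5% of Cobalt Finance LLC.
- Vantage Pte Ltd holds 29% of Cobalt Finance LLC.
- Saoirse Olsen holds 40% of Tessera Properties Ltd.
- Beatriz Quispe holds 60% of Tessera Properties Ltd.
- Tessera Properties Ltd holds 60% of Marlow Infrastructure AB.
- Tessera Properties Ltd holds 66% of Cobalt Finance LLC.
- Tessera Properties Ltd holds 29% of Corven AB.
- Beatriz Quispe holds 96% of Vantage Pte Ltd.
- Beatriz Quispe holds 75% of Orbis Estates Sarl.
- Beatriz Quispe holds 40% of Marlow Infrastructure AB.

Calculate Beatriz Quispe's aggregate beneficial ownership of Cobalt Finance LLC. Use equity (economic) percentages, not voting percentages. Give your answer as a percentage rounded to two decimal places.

Beatriz reaches Cobalt along 2 paths.
Via Vantage: 96% × 29% = 27.84%.
Via Tessera: 60% × 66% = 39.6%.
Total: 27.84% + 39.6% = 67.44%.

67.44%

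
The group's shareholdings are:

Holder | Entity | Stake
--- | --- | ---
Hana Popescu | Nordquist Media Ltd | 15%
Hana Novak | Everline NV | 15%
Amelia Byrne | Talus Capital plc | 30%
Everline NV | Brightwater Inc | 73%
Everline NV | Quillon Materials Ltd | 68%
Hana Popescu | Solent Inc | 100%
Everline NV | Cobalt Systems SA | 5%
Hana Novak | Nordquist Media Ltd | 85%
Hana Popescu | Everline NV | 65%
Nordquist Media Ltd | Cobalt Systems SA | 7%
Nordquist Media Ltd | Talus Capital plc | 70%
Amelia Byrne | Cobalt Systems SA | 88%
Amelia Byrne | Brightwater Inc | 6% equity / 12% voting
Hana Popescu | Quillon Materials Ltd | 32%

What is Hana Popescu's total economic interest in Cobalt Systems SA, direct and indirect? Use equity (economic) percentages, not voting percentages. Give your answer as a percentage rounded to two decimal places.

Hana Popescu reaches Cobalt along 2 paths.
Via Everline: 65% × 5% = 3.25%.
Via Nordquist: 15% × 7% = 1.05%.
Total: 3.25% + 1.05% = 4.3%.
Rounded: 4.30%.

4.30%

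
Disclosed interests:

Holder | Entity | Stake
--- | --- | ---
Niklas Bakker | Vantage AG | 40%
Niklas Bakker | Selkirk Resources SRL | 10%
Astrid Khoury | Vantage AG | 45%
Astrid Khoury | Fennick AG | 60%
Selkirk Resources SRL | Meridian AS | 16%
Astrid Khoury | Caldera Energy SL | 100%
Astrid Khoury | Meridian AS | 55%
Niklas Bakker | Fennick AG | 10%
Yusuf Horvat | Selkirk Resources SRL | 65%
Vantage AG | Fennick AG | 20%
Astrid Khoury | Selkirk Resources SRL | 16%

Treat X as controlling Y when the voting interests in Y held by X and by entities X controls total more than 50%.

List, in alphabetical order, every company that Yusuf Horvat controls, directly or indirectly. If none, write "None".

Yusuf holds 65% of Selkirk, so Yusuf controls Selkirk.
No other company's threshold is met.

Selkirk Resources SRL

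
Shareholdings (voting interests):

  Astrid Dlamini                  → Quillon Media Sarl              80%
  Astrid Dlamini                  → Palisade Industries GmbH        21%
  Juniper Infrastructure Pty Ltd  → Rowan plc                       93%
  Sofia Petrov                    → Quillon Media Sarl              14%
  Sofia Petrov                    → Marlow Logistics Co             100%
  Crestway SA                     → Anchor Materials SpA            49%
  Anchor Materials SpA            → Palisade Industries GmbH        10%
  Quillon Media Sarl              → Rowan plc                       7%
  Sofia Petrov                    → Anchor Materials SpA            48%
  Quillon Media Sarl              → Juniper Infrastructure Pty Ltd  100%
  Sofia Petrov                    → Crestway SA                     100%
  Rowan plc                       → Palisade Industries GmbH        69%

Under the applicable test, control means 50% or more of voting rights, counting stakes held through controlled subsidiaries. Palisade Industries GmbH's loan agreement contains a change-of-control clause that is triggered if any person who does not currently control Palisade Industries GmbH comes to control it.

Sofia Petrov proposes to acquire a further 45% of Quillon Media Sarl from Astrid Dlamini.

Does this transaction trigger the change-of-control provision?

The purchase adds only to Sofia's holdings (Astrid's stake shrinks), so Sofia is the only person who could newly come to control Palisade.
Sofia holds 100% of Crestway, so Sofia controls Crestway.
Sofia and Crestway together hold 48% + 49% = 97% of Anchor, so Sofia controls Anchor.
Sofia holds 100% of Marlow, so Sofia controls Marlow.
In Palisade, Sofia's side holds only 10%, not ≥ 50%.
So before the transaction, Sofia does not control Palisade.
After the purchase, Sofia's direct stake in Quillon rises to 14% + 45% = 59%, and Astrid's stake falls to 35%.
Sofia holds 59% of Quillon, so Sofia controls Quillon.
Quillon holds 100% of Juniper, so Sofia controls Juniper.
Juniper and Quillon together hold 93% + 7% = 100% of Rowan, so Sofia controls Rowan.
Rowan and Anchor together hold 69% + 10% = 79% of Palisade, so Sofia controls Palisade.
Sofia did not control Palisade before and does after, so the clause is triggered.

Yes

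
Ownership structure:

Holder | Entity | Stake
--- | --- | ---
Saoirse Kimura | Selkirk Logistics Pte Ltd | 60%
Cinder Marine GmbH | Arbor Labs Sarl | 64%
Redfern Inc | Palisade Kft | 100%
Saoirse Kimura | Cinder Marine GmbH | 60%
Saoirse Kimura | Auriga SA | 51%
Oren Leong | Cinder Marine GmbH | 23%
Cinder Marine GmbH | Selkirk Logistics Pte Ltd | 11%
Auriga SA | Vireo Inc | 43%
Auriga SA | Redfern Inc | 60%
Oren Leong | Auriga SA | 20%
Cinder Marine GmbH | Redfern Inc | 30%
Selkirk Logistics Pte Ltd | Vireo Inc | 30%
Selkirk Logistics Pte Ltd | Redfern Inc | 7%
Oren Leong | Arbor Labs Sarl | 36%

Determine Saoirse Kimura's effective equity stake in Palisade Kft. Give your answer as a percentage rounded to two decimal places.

Saoirse reaches Palisade along 4 paths.
Via Auriga → Redfern: 51% × 60% × 100% = 30.6%.
Via Cinder → Redfern: 60% × 30% × 100% = 18%.
Via Selkirk → Redfern: 60% × 7% × 100% = 4.2%.
Via Cinder → Selkirk → Redfern: 60% × 11% × 7% × 100% = 0.462%.
Total: 30.6% + 18% + 4.2% + 0.462% = 53.262%.
Rounded: 53.26%.

53.26%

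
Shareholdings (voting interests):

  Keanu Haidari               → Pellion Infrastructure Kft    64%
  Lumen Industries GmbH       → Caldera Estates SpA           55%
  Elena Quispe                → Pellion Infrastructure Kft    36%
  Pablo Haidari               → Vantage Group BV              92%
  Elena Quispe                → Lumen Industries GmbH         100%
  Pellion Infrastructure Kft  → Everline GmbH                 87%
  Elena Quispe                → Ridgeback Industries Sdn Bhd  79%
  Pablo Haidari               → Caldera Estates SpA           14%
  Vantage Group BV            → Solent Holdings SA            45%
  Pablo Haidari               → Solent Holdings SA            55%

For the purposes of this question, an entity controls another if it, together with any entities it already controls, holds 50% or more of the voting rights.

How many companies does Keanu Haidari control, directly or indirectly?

Keanu holds 64% of Pellion, so Keanu controls Pellion.
Pellion holds 87% of Everline, so Keanu controls Everline.
No other company's threshold is met.
Keanu controls 2 companies.

2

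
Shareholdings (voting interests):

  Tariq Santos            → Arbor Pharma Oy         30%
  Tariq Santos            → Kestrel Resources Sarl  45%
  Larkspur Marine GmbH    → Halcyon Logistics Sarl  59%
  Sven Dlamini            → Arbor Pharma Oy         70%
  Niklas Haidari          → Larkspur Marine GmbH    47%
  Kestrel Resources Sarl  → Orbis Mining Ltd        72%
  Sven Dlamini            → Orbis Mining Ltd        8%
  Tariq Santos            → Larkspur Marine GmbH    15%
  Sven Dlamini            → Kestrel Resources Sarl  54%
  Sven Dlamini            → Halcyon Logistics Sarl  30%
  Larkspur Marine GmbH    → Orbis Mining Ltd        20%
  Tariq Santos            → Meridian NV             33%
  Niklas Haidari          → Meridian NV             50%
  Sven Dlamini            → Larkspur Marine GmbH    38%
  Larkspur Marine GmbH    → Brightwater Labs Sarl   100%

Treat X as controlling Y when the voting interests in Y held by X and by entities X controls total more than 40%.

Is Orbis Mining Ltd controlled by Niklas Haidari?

No

Niklas holds 50% of Meridian, so Niklas controls Meridian.
Niklas holds 47% of Larkspur, so Niklas controls Larkspur.
Larkspur holds 59% of Halcyon, so Niklas controls Halcyon.
Larkspur holds 100% of Brightwater, so Niklas controls Brightwater.
In Orbis, Niklas's side holds only 20%, not > 40%.
So Niklas does not control Orbis.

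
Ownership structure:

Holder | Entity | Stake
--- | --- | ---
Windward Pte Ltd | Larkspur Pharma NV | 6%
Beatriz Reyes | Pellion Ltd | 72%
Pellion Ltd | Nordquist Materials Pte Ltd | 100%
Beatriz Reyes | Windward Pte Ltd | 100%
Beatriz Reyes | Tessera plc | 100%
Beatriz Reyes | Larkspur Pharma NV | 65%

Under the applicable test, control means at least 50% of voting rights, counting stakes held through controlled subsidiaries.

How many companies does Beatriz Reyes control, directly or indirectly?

Beatriz holds 100% of Windward, so Beatriz controls Windward.
Windward and Beatriz together hold 6% + 65% = 71% of Larkspur, so Beatriz controls Larkspur.
Beatriz holds 100% of Tessera, so Beatriz controls Tessera.
Beatriz holds 72% of Pellion, so Beatriz controls Pellion.
Pellion holds 100% of Nordquist, so Beatriz controls Nordquist.
Beatriz controls 5 companies.

5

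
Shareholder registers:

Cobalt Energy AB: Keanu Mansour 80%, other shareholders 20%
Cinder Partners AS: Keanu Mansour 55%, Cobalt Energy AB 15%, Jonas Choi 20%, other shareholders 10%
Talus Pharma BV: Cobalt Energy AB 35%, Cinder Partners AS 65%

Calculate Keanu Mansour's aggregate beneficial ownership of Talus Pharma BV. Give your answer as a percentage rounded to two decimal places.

Keanu reaches Talus along 3 paths.
Via Cobalt: 80% × 35% = 28%.
Via Cinder: 55% × 65% = 35.75%.
Via Cobalt → Cinder: 80% × 15% × 65% = 7.8%.
Total: 28% + 35.75% + 7.8% = 71.55%.

71.55%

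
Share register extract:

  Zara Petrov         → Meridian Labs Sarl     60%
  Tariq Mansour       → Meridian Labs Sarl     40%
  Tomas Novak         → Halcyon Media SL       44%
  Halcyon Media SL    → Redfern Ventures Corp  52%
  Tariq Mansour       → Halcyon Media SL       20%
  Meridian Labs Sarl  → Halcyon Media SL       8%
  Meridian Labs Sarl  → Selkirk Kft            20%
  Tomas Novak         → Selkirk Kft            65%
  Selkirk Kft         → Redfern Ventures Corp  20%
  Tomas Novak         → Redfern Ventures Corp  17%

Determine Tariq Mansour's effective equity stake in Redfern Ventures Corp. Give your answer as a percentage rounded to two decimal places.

Tariq reaches Redfern along 3 paths.
Via Halcyon: 20% × 52% = 10.4%.
Via Meridian → Halcyon: 40% × 8% × 52% = 1.664%.
Via Meridian → Selkirk: 40% × 20% × 20% = 1.6%.
Total: 10.4% + 1.664% + 1.6% = 13.664%.
Rounded: 13.66%.

13.66%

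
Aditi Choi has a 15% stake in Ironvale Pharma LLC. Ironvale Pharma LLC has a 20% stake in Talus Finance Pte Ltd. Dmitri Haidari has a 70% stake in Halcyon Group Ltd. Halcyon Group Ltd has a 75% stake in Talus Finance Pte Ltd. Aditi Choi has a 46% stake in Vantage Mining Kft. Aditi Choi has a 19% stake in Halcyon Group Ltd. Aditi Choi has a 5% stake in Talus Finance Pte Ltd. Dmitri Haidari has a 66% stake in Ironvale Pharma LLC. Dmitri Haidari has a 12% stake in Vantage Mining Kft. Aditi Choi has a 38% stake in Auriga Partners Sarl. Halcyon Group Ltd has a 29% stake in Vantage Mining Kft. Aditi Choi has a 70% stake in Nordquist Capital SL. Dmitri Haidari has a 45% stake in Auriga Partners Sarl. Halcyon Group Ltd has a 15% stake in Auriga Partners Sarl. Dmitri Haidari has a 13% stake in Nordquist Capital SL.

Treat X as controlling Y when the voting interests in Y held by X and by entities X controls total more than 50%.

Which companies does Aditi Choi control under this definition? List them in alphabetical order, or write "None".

Nordquist Capital SL

Aditi holds 70% of Nordquist, so Aditi controls Nordquist.
No other company's threshold is met.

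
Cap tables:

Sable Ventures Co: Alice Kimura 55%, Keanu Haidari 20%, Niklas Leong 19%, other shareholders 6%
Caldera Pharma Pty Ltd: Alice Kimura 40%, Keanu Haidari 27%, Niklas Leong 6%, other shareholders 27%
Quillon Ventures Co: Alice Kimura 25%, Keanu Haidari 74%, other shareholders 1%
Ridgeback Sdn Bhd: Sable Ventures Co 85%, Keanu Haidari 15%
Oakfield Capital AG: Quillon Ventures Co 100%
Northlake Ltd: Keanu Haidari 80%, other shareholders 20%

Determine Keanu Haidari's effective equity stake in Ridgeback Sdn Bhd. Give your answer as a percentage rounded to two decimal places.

32.00%

Keanu reaches Ridgeback along 2 paths.
Via Sable: 20% × 85% = 17%.
Direct stake: 15% = 15%.
Total: 17% + 15% = 32%.
Rounded: 32.00%.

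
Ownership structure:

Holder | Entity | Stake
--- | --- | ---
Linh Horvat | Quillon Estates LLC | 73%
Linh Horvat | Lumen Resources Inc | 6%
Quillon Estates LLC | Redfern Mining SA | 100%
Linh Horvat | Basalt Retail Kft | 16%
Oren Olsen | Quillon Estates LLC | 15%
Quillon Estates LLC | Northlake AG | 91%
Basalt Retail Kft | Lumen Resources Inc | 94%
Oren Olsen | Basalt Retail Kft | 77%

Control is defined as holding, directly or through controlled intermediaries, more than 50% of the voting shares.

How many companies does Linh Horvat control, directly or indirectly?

3

Linh holds 73% of Quillon, so Linh controls Quillon.
Quillon holds 91% of Northlake, so Linh controls Northlake.
Quillon holds 100% of Redfern, so Linh controls Redfern.
No other company's threshold is met.
Linh controls 3 companies.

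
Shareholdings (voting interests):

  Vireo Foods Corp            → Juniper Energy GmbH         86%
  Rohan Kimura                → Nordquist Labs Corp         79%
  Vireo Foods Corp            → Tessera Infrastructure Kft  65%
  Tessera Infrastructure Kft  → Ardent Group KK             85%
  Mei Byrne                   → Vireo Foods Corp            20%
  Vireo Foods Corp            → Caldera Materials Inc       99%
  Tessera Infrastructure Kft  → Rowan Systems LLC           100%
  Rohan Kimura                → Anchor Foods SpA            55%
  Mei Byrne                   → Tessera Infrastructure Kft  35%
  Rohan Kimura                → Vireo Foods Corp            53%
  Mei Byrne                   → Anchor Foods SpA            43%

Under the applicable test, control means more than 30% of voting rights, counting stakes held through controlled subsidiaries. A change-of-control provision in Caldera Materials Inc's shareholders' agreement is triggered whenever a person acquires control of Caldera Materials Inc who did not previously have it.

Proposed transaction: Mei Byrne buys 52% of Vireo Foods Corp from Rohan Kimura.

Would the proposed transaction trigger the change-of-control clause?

The purchase adds only to Mei's holdings (Rohan's stake shrinks), so Mei is the only person who could newly come to control Caldera.
Mei holds 43% of Anchor, so Mei controls Anchor.
Mei holds 35% of Tessera, so Mei controls Tessera.
Tessera holds 85% of Ardent, so Mei controls Ardent.
Tessera holds 100% of Rowan, so Mei controls Rowan.
Neither Mei nor any entity Mei controls holds any voting interest in Caldera.
So before the transaction, Mei does not control Caldera.
After the purchase, Mei's direct stake in Vireo rises to 20% + 52% = 72%, and Rohan's stake falls to 1%.
Mei holds 72% of Vireo, so Mei controls Vireo.
Vireo holds 99% of Caldera, so Mei controls Caldera.
Mei did not control Caldera before and does after, so the clause is triggered.

Yes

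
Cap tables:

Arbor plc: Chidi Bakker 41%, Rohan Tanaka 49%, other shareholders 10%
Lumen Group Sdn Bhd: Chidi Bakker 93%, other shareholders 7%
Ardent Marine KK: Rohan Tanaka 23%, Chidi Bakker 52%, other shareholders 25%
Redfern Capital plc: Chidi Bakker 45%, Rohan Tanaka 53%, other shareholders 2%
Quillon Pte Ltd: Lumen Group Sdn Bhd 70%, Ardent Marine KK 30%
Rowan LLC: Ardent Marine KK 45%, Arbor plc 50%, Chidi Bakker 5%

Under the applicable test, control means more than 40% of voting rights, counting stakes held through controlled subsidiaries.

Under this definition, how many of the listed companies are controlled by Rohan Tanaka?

3

Rohan holds 49% of Arbor, so Rohan controls Arbor.
Rohan holds 53% of Redfern, so Rohan controls Redfern.
Arbor holds 50% of Rowan, so Rohan controls Rowan.
No other company's threshold is met.
Rohan controls 3 companies.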